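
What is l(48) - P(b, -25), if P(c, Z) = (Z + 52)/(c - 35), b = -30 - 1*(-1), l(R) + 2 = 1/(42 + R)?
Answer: -4513/2880 ≈ -1.5670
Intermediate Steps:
l(R) = -2 + 1/(42 + R)
b = -29 (b = -30 + 1 = -29)
P(c, Z) = (52 + Z)/(-35 + c)
l(48) - P(b, -25) = (-83 - 2*48)/(42 + 48) - (52 - 25)/(-35 - 29) = (-83 - 96)/90 - 27/(-64) = (1/90)*(-179) - (-1)*27/64 = -179/90 - 1*(-27/64) = -179/90 + 27/64 = -4513/2880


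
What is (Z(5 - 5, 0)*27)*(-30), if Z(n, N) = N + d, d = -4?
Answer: 3240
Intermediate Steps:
Z(n, N) = -4 + N (Z(n, N) = N - 4 = -4 + N)
(Z(5 - 5, 0)*27)*(-30) = ((-4 + 0)*27)*(-30) = -4*27*(-30) = -108*(-30) = 3240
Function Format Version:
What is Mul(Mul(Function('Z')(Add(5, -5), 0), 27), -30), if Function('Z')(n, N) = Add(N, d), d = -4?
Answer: 3240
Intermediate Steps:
Function('Z')(n, N) = Add(-4, N) (Function('Z')(n, N) = Add(N, -4) = Add(-4, N))
Mul(Mul(Function('Z')(Add(5, -5), 0), 27), -30) = Mul(Mul(Add(-4, 0), 27), -30) = Mul(Mul(-4, 27), -30) = Mul(-108, -30) = 3240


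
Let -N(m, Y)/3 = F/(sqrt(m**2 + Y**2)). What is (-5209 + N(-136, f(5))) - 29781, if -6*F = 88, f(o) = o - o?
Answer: -1189649/34 ≈ -34990.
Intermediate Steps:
f(o) = 0
F = -44/3 (F = -1/6*88 = -44/3 ≈ -14.667)
N(m, Y) = 44/sqrt(Y**2 + m**2) (N(m, Y) = -(-44)/(sqrt(m**2 + Y**2)) = -(-44)/(sqrt(Y**2 + m**2)) = -(-44)/sqrt(Y**2 + m**2) = 44/sqrt(Y**2 + m**2))
(-5209 + N(-136, f(5))) - 29781 = (-5209 + 44/sqrt(0**2 + (-136)**2)) - 29781 = (-5209 + 44/sqrt(0 + 18496)) - 29781 = (-5209 + 44/sqrt(18496)) - 29781 = (-5209 + 44*(1/136)) - 29781 = (-5209 + 11/34) - 29781 = -177095/34 - 29781 = -1189649/34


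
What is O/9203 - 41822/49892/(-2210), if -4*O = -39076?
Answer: 538763861473/507367463980 ≈ 1.0619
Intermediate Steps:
O = 9769 (O = -1/4*(-39076) = 9769)
O/9203 - 41822/49892/(-2210) = 9769/9203 - 41822/49892/(-2210) = 9769*(1/9203) - 41822*1/49892*(-1/2210) = 9769/9203 - 20911/24946*(-1/2210) = 9769/9203 + 20911/55130660 = 538763861473/507367463980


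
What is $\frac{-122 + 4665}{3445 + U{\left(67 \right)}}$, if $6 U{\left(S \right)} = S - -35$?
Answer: $\frac{4543}{3462} \approx 1.3122$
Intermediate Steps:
$U{\left(S \right)} = \frac{35}{6} + \frac{S}{6}$ ($U{\left(S \right)} = \frac{S - -35}{6} = \frac{S + 35}{6} = \frac{35 + S}{6} = \frac{35}{6} + \frac{S}{6}$)
$\frac{-122 + 4665}{3445 + U{\left(67 \right)}} = \frac{-122 + 4665}{3445 + \left(\frac{35}{6} + \frac{1}{6} \cdot 67\right)} = \frac{4543}{3445 + \left(\frac{35}{6} + \frac{67}{6}\right)} = \frac{4543}{3445 + 17} = \frac{4543}{3462}$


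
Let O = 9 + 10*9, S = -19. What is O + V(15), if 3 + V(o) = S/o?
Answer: 1421/15 ≈ 94.733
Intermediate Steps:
V(o) = -3 - 19/o
O = 99 (O = 9 + 90 = 99)
O + V(15) = 99 + (-3 - 19/15) = 99 - 64/15 = 1421/15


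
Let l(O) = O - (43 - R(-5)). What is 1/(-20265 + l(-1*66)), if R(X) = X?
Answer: -1/20379 ≈ -4.9070e-5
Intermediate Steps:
l(O) = -48 + O (l(O) = O - (43 - 1*(-5)) = O - (43 + 5) = O - 1*48 = O - 48 = -48 + O)
1/(-20265 + l(-1*66)) = 1/(-20265 + (-48 - 1*66)) = 1/(-20265 + (-48 - 66)) = 1/(-20265 - 114) = 1/(-20379) = -1/20379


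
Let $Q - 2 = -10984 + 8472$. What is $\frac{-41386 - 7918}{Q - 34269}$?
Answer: $\frac{49304}{36779} \approx 1.3405$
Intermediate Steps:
$Q = -2510$ ($Q = 2 + \left(-10984 + 8472\right) = 2 - 2512 = -2510$)
$\frac{-41386 - 7918}{Q - 34269} = \frac{-41386 - 7918}{-2510 - 34269} = - \frac{49304}{-36779} = \left(-49304\right) \left(- \frac{1}{36779}\right) = \frac{49304}{36779}$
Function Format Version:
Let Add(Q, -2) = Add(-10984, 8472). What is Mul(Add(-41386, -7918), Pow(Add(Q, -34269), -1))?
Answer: Rational(49304, 36779) ≈ 1.3405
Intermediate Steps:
Q = -2510 (Q = Add(2, Add(-10984, 8472)) = Add(2, -2512) = -2510)
Mul(Add(-41386, -7918), Pow(Add(Q, -34269), -1)) = Mul(Add(-41386, -7918), Pow(Add(-2510, -34269), -1)) = Mul(-49304, Pow(-36779, -1)) = Mul(-49304, Rational(-1, 36779)) = Rational(49304, 36779)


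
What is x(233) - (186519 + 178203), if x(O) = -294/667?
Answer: -243269868/667 ≈ -3.6472e+5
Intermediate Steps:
x(O) = -294/667 (x(O) = -294*1/667 = -294/667)
x(233) - (186519 + 178203) = -294/667 - (186519 + 178203) = -294/667 - 1*364722 = -294/667 - 364722 = -243269868/667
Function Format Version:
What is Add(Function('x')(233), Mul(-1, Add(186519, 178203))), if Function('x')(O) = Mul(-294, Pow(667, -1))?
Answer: Rational(-243269868, 667) ≈ -3.6472e+5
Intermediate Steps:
Function('x')(O) = Rational(-294, 667) (Function('x')(O) = Mul(-294, Rational(1, 667)) = Rational(-294, 667))
Add(Function('x')(233), Mul(-1, Add(186519, 178203))) = Add(Rational(-294, 667), Mul(-1, Add(186519, 178203))) = Add(Rational(-294, 667), Mul(-1, 364722)) = Add(Rational(-294, 667), -364722) = Rational(-243269868, 667)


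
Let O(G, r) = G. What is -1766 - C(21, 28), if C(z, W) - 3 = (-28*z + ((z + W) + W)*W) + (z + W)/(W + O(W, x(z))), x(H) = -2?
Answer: -26703/8 ≈ -3337.9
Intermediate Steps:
C(z, W) = 3 - 28*z + W*(z + 2*W) + (W + z)/(2*W) (C(z, W) = 3 + ((-28*z + ((z + W) + W)*W) + (z + W)/(W + W)) = 3 + ((-28*z + ((W + z) + W)*W) + (W + z)/((2*W))) = 3 + ((-28*z + (z + 2*W)*W) + (W + z)*(1/(2*W))) = 3 + ((-28*z + W*(z + 2*W)) + (W + z)/(2*W)) = 3 + (-28*z + W*(z + 2*W) + (W + z)/(2*W)) = 3 - 28*z + W*(z + 2*W) + (W + z)/(2*W))
-1766 - C(21, 28) = -1766 - (7/2 - 28*21 + 2*28² + 28*21 + (½)*21/28) = -1766 - (7/2 - 588 + 2*784 + 588 + (½)*21*(1/28)) = -1766 - (7/2 - 588 + 1568 + 588 + 3/8) = -1766 - 1*12575/8 = -1766 - 12575/8 = -26703/8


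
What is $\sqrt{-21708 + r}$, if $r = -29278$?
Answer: $i \sqrt{50986} \approx 225.8 i$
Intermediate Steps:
$\sqrt{-21708 + r} = \sqrt{-21708 - 29278} = \sqrt{-50986} = i \sqrt{50986}$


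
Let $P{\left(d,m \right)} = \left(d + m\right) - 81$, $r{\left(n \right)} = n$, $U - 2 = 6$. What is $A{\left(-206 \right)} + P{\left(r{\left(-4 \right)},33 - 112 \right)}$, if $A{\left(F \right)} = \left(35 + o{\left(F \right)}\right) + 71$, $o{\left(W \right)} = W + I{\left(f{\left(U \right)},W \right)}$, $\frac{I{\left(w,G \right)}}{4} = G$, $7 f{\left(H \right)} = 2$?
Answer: $-1088$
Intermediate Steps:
$U = 8$ ($U = 2 + 6 = 8$)
$f{\left(H \right)} = \frac{2}{7}$ ($f{\left(H \right)} = \frac{1}{7} \cdot 2 = \frac{2}{7}$)
$I{\left(w,G \right)} = 4 G$
$o{\left(W \right)} = 5 W$ ($o{\left(W \right)} = W + 4 W = 5 W$)
$A{\left(F \right)} = 106 + 5 F$ ($A{\left(F \right)} = \left(35 + 5 F\right) + 71 = 106 + 5 F$)
$P{\left(d,m \right)} = -81 + d + m$
$A{\left(-206 \right)} + P{\left(r{\left(-4 \right)},33 - 112 \right)} = \left(106 + 5 \left(-206\right)\right) - 164 = \left(106 - 1030\right) - 164 = -924 - 164 = -1088$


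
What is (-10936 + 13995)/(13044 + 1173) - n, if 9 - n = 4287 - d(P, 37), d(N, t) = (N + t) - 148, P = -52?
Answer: 9020108/2031 ≈ 4441.2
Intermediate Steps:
d(N, t) = -148 + N + t
n = -4441 (n = 9 - (4287 - (-148 - 52 + 37)) = 9 - (4287 - 1*(-163)) = 9 - (4287 + 163) = 9 - 1*4450 = 9 - 4450 = -4441)
(-10936 + 13995)/(13044 + 1173) - n = (-10936 + 13995)/(13044 + 1173) - 1*(-4441) = 3059/14217 + 4441 = 3059*(1/14217) + 4441 = 437/2031 + 4441 = 9020108/2031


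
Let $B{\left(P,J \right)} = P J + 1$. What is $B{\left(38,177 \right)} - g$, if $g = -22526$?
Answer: $29253$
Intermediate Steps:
$B{\left(P,J \right)} = 1 + J P$ ($B{\left(P,J \right)} = J P + 1 = 1 + J P$)
$B{\left(38,177 \right)} - g = \left(1 + 177 \cdot 38\right) - -22526 = \left(1 + 6726\right) + 22526 = 6727 + 22526 = 29253$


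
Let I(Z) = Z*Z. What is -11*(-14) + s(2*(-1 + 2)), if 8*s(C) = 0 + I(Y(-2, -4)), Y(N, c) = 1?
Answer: 1233/8 ≈ 154.13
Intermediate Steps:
I(Z) = Z**2
s(C) = 1/8 (s(C) = (0 + 1**2)/8 = (0 + 1)/8 = (1/8)*1 = 1/8)
-11*(-14) + s(2*(-1 + 2)) = -11*(-14) + 1/8 = 154 + 1/8 = 1233/8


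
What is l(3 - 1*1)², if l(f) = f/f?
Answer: 1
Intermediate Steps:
l(f) = 1
l(3 - 1*1)² = 1² = 1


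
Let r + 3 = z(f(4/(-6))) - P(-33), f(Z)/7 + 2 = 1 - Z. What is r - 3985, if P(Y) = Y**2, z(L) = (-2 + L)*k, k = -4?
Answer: -15179/3 ≈ -5059.7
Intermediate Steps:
f(Z) = -7 - 7*Z (f(Z) = -14 + 7*(1 - Z) = -14 + (7 - 7*Z) = -7 - 7*Z)
z(L) = 8 - 4*L (z(L) = (-2 + L)*(-4) = 8 - 4*L)
r = -3224/3 (r = -3 + ((8 - 4*(-7 - 28/(-6))) - 1*(-33)**2) = -3 + ((8 - 4*(-7 - 28*(-1)/6)) - 1*1089) = -3 + ((8 - 4*(-7 - 7*(-2/3))) - 1089) = -3 + ((8 - 4*(-7 + 14/3)) - 1089) = -3 + ((8 - 4*(-7/3)) - 1089) = -3 + ((8 + 28/3) - 1089) = -3 + (52/3 - 1089) = -3 - 3215/3 = -3224/3 ≈ -1074.7)
r - 3985 = -3224/3 - 3985 = -15179/3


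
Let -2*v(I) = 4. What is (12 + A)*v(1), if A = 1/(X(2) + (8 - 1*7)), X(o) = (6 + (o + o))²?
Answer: -2426/101 ≈ -24.020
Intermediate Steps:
v(I) = -2 (v(I) = -½*4 = -2)
X(o) = (6 + 2*o)²
A = 1/101 (A = 1/(4*(3 + 2)² + (8 - 1*7)) = 1/(4*5² + (8 - 7)) = 1/(4*25 + 1) = 1/(100 + 1) = 1/101 ≈ 0.0099010)
(12 + A)*v(1) = (12 + 1/101)*(-2) = (1213/101)*(-2) = -2426/101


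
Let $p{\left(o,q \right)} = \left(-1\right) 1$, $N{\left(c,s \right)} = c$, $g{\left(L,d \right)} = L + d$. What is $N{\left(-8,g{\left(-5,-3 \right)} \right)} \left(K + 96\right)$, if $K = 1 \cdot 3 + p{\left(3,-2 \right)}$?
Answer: $-784$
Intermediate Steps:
$p{\left(o,q \right)} = -1$
$K = 2$ ($K = 1 \cdot 3 - 1 = 3 - 1 = 2$)
$N{\left(-8,g{\left(-5,-3 \right)} \right)} \left(K + 96\right) = - 8 \left(2 + 96\right) = \left(-8\right) 98 = -784$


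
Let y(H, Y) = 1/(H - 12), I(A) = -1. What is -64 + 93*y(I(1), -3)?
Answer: -925/13 ≈ -71.154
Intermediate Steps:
y(H, Y) = 1/(-12 + H)
-64 + 93*y(I(1), -3) = -64 + 93/(-12 - 1) = -64 + 93/(-13) = -64 + 93*(-1/13) = -64 - 93/13 = -925/13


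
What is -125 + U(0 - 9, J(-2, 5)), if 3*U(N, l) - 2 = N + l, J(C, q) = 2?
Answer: -380/3 ≈ -126.67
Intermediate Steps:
U(N, l) = ⅔ + N/3 + l/3 (U(N, l) = ⅔ + (N + l)/3 = ⅔ + (N/3 + l/3) = ⅔ + N/3 + l/3)
-125 + U(0 - 9, J(-2, 5)) = -125 + (⅔ + (0 - 9)/3 + (⅓)*2) = -125 + (⅔ + (⅓)*(-9) + ⅔) = -125 + (⅔ - 3 + ⅔) = -125 - 5/3 = -380/3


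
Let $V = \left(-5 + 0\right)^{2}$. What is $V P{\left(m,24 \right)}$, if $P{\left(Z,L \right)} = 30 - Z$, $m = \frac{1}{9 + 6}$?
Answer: $\frac{2245}{3} \approx 748.33$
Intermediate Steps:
$m = \frac{1}{15} \approx 0.066667$
$V = 25$ ($V = \left(-5\right)^{2} = 25$)
$V P{\left(m,24 \right)} = 25 \left(30 - \frac{1}{15}\right) = 25 \cdot \frac{449}{15} = \frac{2245}{3}$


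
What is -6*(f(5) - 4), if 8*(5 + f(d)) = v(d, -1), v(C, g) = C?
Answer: 201/4 ≈ 50.250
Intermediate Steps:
f(d) = -5 + d/8
-6*(f(5) - 4) = -6*((-5 + (⅛)*5) - 4) = -6*((-5 + 5/8) - 4) = -6*(-35/8 - 4) = -6*(-67/8) = 201/4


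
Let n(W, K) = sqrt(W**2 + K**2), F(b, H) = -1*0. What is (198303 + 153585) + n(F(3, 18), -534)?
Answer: 352422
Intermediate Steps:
F(b, H) = 0
n(W, K) = sqrt(K**2 + W**2)
(198303 + 153585) + n(F(3, 18), -534) = (198303 + 153585) + sqrt((-534)**2 + 0**2) = 351888 + sqrt(285156 + 0) = 351888 + sqrt(285156) = 351888 + 534 = 352422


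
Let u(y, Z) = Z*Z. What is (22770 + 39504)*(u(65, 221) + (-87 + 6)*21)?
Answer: 2935596360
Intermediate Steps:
u(y, Z) = Z**2
(22770 + 39504)*(u(65, 221) + (-87 + 6)*21) = (22770 + 39504)*(221**2 + (-87 + 6)*21) = 62274*(48841 - 81*21) = 62274*(48841 - 1701) = 62274*47140 = 2935596360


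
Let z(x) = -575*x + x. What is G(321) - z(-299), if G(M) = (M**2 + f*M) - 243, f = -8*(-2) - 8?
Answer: -66260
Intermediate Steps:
f = 8 (f = 16 - 8 = 8)
z(x) = -574*x
G(M) = -243 + M**2 + 8*M (G(M) = (M**2 + 8*M) - 243 = -243 + M**2 + 8*M)
G(321) - z(-299) = (-243 + 321**2 + 8*321) - (-574)*(-299) = (-243 + 103041 + 2568) - 1*171626 = 105366 - 171626 = -66260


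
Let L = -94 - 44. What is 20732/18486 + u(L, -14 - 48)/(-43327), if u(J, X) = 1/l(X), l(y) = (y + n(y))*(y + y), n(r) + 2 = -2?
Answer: 1225220313415/1092486145608 ≈ 1.1215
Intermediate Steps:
n(r) = -4 (n(r) = -2 - 2 = -4)
l(y) = 2*y*(-4 + y) (l(y) = (y - 4)*(y + y) = (-4 + y)*(2*y) = 2*y*(-4 + y))
L = -138
u(J, X) = 1/(2*X*(-4 + X))
20732/18486 + u(L, -14 - 48)/(-43327) = 20732/18486 + (1/(2*(-14 - 48)*(-4 + (-14 - 48))))/(-43327) = 20732*(1/18486) + ((½)/(-62*(-4 - 62)))*(-1/43327) = 10366/9243 + ((½)*(-1/62)/(-66))*(-1/43327) = 10366/9243 + ((½)*(-1/62)*(-1/66))*(-1/43327) = 10366/9243 + (1/8184)*(-1/43327) = 10366/9243 - 1/354588168 = 1225220313415/1092486145608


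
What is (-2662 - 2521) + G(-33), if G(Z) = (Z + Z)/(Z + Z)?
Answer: -5182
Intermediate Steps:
G(Z) = 1 (G(Z) = (2*Z)/((2*Z)) = (2*Z)*(1/(2*Z)) = 1)
(-2662 - 2521) + G(-33) = (-2662 - 2521) + 1 = -5183 + 1 = -5182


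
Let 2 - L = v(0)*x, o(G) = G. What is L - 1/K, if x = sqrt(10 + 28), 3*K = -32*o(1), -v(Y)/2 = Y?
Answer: 67/32 ≈ 2.0938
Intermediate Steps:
v(Y) = -2*Y
K = -32/3 (K = (-32*1)/3 = (1/3)*(-32) = -32/3 ≈ -10.667)
x = sqrt(38) ≈ 6.1644
L = 2 (L = 2 - (-2*0)*sqrt(38) = 2 - 0*sqrt(38) = 2 - 1*0 = 2 + 0 = 2)
L - 1/K = 2 - 1/(-32/3) = 2 - 1*(-3/32) = 2 + 3/32 = 67/32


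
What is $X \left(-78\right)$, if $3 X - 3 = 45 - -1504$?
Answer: $-40352$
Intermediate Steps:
$X = \frac{1552}{3}$ ($X = 1 + \frac{45 - -1504}{3} = 1 + \frac{45 + 1504}{3} = 1 + \frac{1}{3} \cdot 1549 = 1 + \frac{1549}{3} = \frac{1552}{3} \approx 517.33$)
$X \left(-78\right) = \frac{1552}{3} \left(-78\right) = -40352$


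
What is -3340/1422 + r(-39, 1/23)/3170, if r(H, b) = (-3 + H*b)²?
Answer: -1396089998/596148615 ≈ -2.3419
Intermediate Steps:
-3340/1422 + r(-39, 1/23)/3170 = -3340/1422 + (-3 - 39/23)²/3170 = -3340*1/1422 + (-3 - 39*1/23)²*(1/3170) = -1670/711 + (-3 - 39/23)²*(1/3170) = -1670/711 + (-108/23)²*(1/3170) = -1670/711 + (11664/529)*(1/3170) = -1670/711 + 5832/838465 = -1396089998/596148615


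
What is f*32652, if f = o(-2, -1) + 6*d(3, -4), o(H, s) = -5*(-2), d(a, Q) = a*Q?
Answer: -2024424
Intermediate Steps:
d(a, Q) = Q*a
o(H, s) = 10
f = -62 (f = 10 + 6*(-4*3) = 10 + 6*(-12) = 10 - 72 = -62)
f*32652 = -62*32652 = -2024424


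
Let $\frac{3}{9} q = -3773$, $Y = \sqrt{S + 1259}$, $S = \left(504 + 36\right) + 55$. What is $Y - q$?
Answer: $11319 + 3 \sqrt{206} \approx 11362.0$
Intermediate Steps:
$S = 595$ ($S = 540 + 55 = 595$)
$Y = 3 \sqrt{206}$ ($Y = \sqrt{595 + 1259} = \sqrt{1854} = 3 \sqrt{206} \approx 43.058$)
$q = -11319$ ($q = 3 \left(-3773\right) = -11319$)
$Y - q = 3 \sqrt{206} - -11319 = 3 \sqrt{206} + 11319 = 11319 + 3 \sqrt{206}$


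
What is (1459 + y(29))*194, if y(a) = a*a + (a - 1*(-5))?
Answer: 452796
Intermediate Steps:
y(a) = 5 + a + a**2 (y(a) = a**2 + (a + 5) = a**2 + (5 + a) = 5 + a + a**2)
(1459 + y(29))*194 = (1459 + (5 + 29 + 29**2))*194 = (1459 + (5 + 29 + 841))*194 = (1459 + 875)*194 = 2334*194 = 452796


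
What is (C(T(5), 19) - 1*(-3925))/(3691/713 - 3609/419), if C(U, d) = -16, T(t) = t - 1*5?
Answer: -1167802023/1026688 ≈ -1137.4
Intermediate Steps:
T(t) = -5 + t (T(t) = t - 5 = -5 + t)
(C(T(5), 19) - 1*(-3925))/(3691/713 - 3609/419) = (-16 - 1*(-3925))/(3691/713 - 3609/419) = (-16 + 3925)/(3691*(1/713) - 3609*1/419) = 3909/(3691/713 - 3609/419) = 3909/(-1026688/298747) = 3909*(-298747/1026688) = -1167802023/1026688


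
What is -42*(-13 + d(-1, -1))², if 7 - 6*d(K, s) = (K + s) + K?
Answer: -16184/3 ≈ -5394.7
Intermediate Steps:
d(K, s) = 7/6 - K/3 - s/6 (d(K, s) = 7/6 - ((K + s) + K)/6 = 7/6 - (s + 2*K)/6 = 7/6 + (-K/3 - s/6) = 7/6 - K/3 - s/6)
-42*(-13 + d(-1, -1))² = -42*(-13 + (7/6 - ⅓*(-1) - ⅙*(-1)))² = -42*(-13 + (7/6 + ⅓ + ⅙))² = -42*(-13 + 5/3)² = -42*(-34/3)² = -42*1156/9 = -16184/3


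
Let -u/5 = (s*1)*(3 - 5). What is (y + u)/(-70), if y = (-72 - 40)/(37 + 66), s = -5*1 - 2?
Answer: 523/515 ≈ 1.0155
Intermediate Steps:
s = -7 (s = -5 - 2 = -7)
y = -112/103 ≈ -1.0874
u = -70 (u = -5*(-7*1)*(3 - 5) = -(-35)*(-2) = -5*14 = -70)
(y + u)/(-70) = (-112/103 - 70)/(-70) = -7322/103*(-1/70) = 523/515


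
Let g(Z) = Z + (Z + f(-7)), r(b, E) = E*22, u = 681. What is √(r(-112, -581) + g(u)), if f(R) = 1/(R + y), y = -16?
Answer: I*√6041203/23 ≈ 106.86*I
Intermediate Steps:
f(R) = 1/(-16 + R) (f(R) = 1/(R - 16) = 1/(-16 + R))
r(b, E) = 22*E
g(Z) = -1/23 + 2*Z (g(Z) = Z + (Z + 1/(-16 - 7)) = Z + (Z + 1/(-23)) = Z + (Z - 1/23) = Z + (-1/23 + Z) = -1/23 + 2*Z)
√(r(-112, -581) + g(u)) = √(22*(-581) + (-1/23 + 2*681)) = √(-12782 + (-1/23 + 1362)) = √(-12782 + 31325/23) = √(-262661/23) = I*√6041203/23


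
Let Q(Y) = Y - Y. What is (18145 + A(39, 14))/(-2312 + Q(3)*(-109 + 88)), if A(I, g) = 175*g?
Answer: -20595/2312 ≈ -8.9079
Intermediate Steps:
Q(Y) = 0
(18145 + A(39, 14))/(-2312 + Q(3)*(-109 + 88)) = (18145 + 175*14)/(-2312 + 0*(-109 + 88)) = (18145 + 2450)/(-2312 + 0*(-21)) = 20595/(-2312 + 0) = 20595/(-2312) = 20595*(-1/2312) = -20595/2312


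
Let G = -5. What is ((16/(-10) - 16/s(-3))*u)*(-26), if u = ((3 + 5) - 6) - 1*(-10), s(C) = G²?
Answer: 17472/25 ≈ 698.88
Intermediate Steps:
s(C) = 25 (s(C) = (-5)² = 25)
u = 12 (u = (8 - 6) + 10 = 2 + 10 = 12)
((16/(-10) - 16/s(-3))*u)*(-26) = ((16/(-10) - 16/25)*12)*(-26) = ((16*(-⅒) - 16*1/25)*12)*(-26) = ((-8/5 - 16/25)*12)*(-26) = -56/25*12*(-26) = -672/25*(-26) = 17472/25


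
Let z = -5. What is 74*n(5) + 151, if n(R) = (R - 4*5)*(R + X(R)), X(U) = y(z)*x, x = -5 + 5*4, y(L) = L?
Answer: 77851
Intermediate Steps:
x = 15 (x = -5 + 20 = 15)
X(U) = -75 (X(U) = -5*15 = -75)
n(R) = (-75 + R)*(-20 + R) (n(R) = (R - 4*5)*(R - 75) = (R - 20)*(-75 + R) = (-20 + R)*(-75 + R) = (-75 + R)*(-20 + R))
74*n(5) + 151 = 74*(1500 + 5² - 95*5) + 151 = 74*(1500 + 25 - 475) + 151 = 74*1050 + 151 = 77700 + 151 = 77851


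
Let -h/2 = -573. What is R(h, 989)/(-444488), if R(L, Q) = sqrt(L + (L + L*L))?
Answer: -sqrt(328902)/222244 ≈ -0.0025805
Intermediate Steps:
h = 1146 (h = -2*(-573) = 1146)
R(L, Q) = sqrt(L**2 + 2*L) (R(L, Q) = sqrt(L + (L + L**2)) = sqrt(L**2 + 2*L))
R(h, 989)/(-444488) = sqrt(1146*(2 + 1146))/(-444488) = sqrt(1146*1148)*(-1/444488) = sqrt(1315608)*(-1/444488) = (2*sqrt(328902))*(-1/444488) = -sqrt(328902)/222244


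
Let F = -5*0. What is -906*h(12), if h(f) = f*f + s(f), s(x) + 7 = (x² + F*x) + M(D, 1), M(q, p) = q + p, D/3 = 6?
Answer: -271800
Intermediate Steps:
D = 18 (D = 3*6 = 18)
M(q, p) = p + q
F = 0
s(x) = 12 + x² (s(x) = -7 + ((x² + 0*x) + (1 + 18)) = -7 + ((x² + 0) + 19) = -7 + (x² + 19) = -7 + (19 + x²) = 12 + x²)
h(f) = 12 + 2*f² (h(f) = f*f + (12 + f²) = f² + (12 + f²) = 12 + 2*f²)
-906*h(12) = -906*(12 + 2*12²) = -906*(12 + 2*144) = -906*(12 + 288) = -906*300 = -271800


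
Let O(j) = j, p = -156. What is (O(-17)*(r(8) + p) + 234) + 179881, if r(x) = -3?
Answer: 182818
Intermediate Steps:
(O(-17)*(r(8) + p) + 234) + 179881 = (-17*(-3 - 156) + 234) + 179881 = (-17*(-159) + 234) + 179881 = (2703 + 234) + 179881 = 2937 + 179881 = 182818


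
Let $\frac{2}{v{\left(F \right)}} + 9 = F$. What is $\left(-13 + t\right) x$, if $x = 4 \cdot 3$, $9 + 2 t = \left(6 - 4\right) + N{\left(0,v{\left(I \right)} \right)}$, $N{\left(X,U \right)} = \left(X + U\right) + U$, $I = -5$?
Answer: $- \frac{1398}{7} \approx -199.71$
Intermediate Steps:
$v{\left(F \right)} = \frac{2}{-9 + F}$
$N{\left(X,U \right)} = X + 2 U$ ($N{\left(X,U \right)} = \left(U + X\right) + U = X + 2 U$)
$t = - \frac{51}{14}$ ($t = - \frac{9}{2} + \frac{\left(6 - 4\right) + \left(0 + 2 \frac{2}{-9 - 5}\right)}{2} = - \frac{9}{2} + \frac{2 + \left(0 + 2 \frac{2}{-14}\right)}{2} = - \frac{9}{2} + \frac{2 + \left(0 + 2 \cdot 2 \left(- \frac{1}{14}\right)\right)}{2} = - \frac{9}{2} + \frac{2 + \left(0 + 2 \left(- \frac{1}{7}\right)\right)}{2} = - \frac{9}{2} + \frac{2 + \left(0 - \frac{2}{7}\right)}{2} = - \frac{9}{2} + \frac{2 - \frac{2}{7}}{2} = - \frac{9}{2} + \frac{1}{2} \cdot \frac{12}{7} = - \frac{9}{2} + \frac{6}{7} = - \frac{51}{14} \approx -3.6429$)
$x = 12$
$\left(-13 + t\right) x = \left(-13 - \frac{51}{14}\right) 12 = \left(- \frac{233}{14}\right) 12 = - \frac{1398}{7}$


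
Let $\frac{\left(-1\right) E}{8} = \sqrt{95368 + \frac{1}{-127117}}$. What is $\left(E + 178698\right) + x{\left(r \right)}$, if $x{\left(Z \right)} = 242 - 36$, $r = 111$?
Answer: $178904 - \frac{8 \sqrt{1541025923589435}}{127117} \approx 1.7643 \cdot 10^{5}$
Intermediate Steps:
$E = - \frac{8 \sqrt{1541025923589435}}{127117}$ ($E = - 8 \sqrt{95368 + \frac{1}{-127117}} = - 8 \sqrt{95368 - \frac{1}{127117}} = - 8 \sqrt{\frac{12122894055}{127117}} = - 8 \frac{\sqrt{1541025923589435}}{127117} = - \frac{8 \sqrt{1541025923589435}}{127117} \approx -2470.5$)
$x{\left(Z \right)} = 206$ ($x{\left(Z \right)} = 242 - 36 = 206$)
$\left(E + 178698\right) + x{\left(r \right)} = \left(- \frac{8 \sqrt{1541025923589435}}{127117} + 178698\right) + 206 = \left(178698 - \frac{8 \sqrt{1541025923589435}}{127117}\right) + 206 = 178904 - \frac{8 \sqrt{1541025923589435}}{127117}$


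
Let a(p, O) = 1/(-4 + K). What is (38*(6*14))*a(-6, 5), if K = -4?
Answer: -399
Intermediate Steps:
a(p, O) = -1/8 (a(p, O) = 1/(-4 - 4) = 1/(-8) = -1/8)
(38*(6*14))*a(-6, 5) = (38*(6*14))*(-1/8) = (38*84)*(-1/8) = 3192*(-1/8) = -399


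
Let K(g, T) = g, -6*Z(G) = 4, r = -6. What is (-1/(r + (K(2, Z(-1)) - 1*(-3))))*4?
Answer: 4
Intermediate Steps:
Z(G) = -2/3 (Z(G) = -1/6*4 = -2/3)
(-1/(r + (K(2, Z(-1)) - 1*(-3))))*4 = (-1/(-6 + (2 - 1*(-3))))*4 = (-1/(-6 + (2 + 3)))*4 = (-1/(-6 + 5))*4 = (-1/(-1))*4 = -1*(-1)*4 = 1*4 = 4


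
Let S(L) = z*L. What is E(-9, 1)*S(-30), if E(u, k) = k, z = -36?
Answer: 1080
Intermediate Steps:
S(L) = -36*L
E(-9, 1)*S(-30) = 1*(-36*(-30)) = 1*1080 = 1080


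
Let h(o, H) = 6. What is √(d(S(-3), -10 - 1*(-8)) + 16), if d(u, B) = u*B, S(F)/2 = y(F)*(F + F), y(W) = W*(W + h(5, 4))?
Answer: 10*I*√2 ≈ 14.142*I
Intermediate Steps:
y(W) = W*(6 + W) (y(W) = W*(W + 6) = W*(6 + W))
S(F) = 4*F²*(6 + F) (S(F) = 2*((F*(6 + F))*(F + F)) = 2*((F*(6 + F))*(2*F)) = 2*(2*F²*(6 + F)) = 4*F²*(6 + F))
d(u, B) = B*u
√(d(S(-3), -10 - 1*(-8)) + 16) = √((-10 - 1*(-8))*(4*(-3)²*(6 - 3)) + 16) = √((-10 + 8)*(4*9*3) + 16) = √(-2*108 + 16) = √(-216 + 16) = √(-200) = 10*I*√2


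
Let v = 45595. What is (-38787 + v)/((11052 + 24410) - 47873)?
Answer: -6808/12411 ≈ -0.54855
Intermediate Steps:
(-38787 + v)/((11052 + 24410) - 47873) = (-38787 + 45595)/((11052 + 24410) - 47873) = 6808/(35462 - 47873) = 6808/(-12411) = 6808*(-1/12411) = -6808/12411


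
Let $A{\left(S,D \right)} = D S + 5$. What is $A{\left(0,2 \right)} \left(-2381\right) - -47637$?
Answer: $35732$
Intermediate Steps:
$A{\left(S,D \right)} = 5 + D S$
$A{\left(0,2 \right)} \left(-2381\right) - -47637 = \left(5 + 2 \cdot 0\right) \left(-2381\right) - -47637 = \left(5 + 0\right) \left(-2381\right) + 47637 = 5 \left(-2381\right) + 47637 = -11905 + 47637 = 35732$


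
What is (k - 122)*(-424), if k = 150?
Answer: -11872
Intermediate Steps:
(k - 122)*(-424) = (150 - 122)*(-424) = 28*(-424) = -11872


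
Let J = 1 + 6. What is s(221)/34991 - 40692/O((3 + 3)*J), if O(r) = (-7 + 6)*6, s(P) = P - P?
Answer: 6782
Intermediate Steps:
s(P) = 0
J = 7
O(r) = -6 (O(r) = -1*6 = -6)
s(221)/34991 - 40692/O((3 + 3)*J) = 0/34991 - 40692/(-6) = 0*(1/34991) - 40692*(-⅙) = 0 + 6782 = 6782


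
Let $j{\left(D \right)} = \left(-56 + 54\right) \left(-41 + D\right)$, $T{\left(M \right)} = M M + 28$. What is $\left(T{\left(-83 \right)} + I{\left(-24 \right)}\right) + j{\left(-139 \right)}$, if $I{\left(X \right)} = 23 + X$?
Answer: $7276$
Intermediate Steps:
$T{\left(M \right)} = 28 + M^{2}$ ($T{\left(M \right)} = M^{2} + 28 = 28 + M^{2}$)
$j{\left(D \right)} = 82 - 2 D$ ($j{\left(D \right)} = - 2 \left(-41 + D\right) = 82 - 2 D$)
$\left(T{\left(-83 \right)} + I{\left(-24 \right)}\right) + j{\left(-139 \right)} = \left(\left(28 + \left(-83\right)^{2}\right) + \left(23 - 24\right)\right) + \left(82 - -278\right) = \left(\left(28 + 6889\right) - 1\right) + \left(82 + 278\right) = \left(6917 - 1\right) + 360 = 6916 + 360 = 7276$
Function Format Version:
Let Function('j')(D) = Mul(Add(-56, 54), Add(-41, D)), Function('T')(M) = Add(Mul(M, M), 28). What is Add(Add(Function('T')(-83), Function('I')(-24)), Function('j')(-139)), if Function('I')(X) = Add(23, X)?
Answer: 7276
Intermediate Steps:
Function('T')(M) = Add(28, Pow(M, 2)) (Function('T')(M) = Add(Pow(M, 2), 28) = Add(28, Pow(M, 2)))
Function('j')(D) = Add(82, Mul(-2, D)) (Function('j')(D) = Mul(-2, Add(-41, D)) = Add(82, Mul(-2, D)))
Add(Add(Function('T')(-83), Function('I')(-24)), Function('j')(-139)) = Add(Add(Add(28, Pow(-83, 2)), Add(23, -24)), Add(82, Mul(-2, -139))) = Add(Add(Add(28, 6889), -1), Add(82, 278)) = Add(Add(6917, -1), 360) = Add(6916, 360) = 7276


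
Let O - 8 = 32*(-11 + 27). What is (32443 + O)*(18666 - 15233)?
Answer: 113161979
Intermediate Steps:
O = 520 (O = 8 + 32*(-11 + 27) = 8 + 32*16 = 8 + 512 = 520)
(32443 + O)*(18666 - 15233) = (32443 + 520)*(18666 - 15233) = 32963*3433 = 113161979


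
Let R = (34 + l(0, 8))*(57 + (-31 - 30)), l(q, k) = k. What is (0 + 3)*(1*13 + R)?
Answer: -465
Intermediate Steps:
R = -168 (R = (34 + 8)*(57 + (-31 - 30)) = 42*(57 - 61) = 42*(-4) = -168)
(0 + 3)*(1*13 + R) = (0 + 3)*(1*13 - 168) = 3*(13 - 168) = 3*(-155) = -465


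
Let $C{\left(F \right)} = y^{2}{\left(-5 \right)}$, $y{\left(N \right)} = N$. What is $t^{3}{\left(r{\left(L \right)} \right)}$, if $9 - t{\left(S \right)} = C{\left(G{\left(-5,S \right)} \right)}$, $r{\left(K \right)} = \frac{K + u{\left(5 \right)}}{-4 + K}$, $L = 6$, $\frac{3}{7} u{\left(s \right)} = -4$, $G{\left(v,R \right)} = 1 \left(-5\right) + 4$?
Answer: $-4096$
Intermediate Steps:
$G{\left(v,R \right)} = -1$ ($G{\left(v,R \right)} = -5 + 4 = -1$)
$u{\left(s \right)} = - \frac{28}{3}$ ($u{\left(s \right)} = \frac{7}{3} \left(-4\right) = - \frac{28}{3}$)
$r{\left(K \right)} = \frac{- \frac{28}{3} + K}{-4 + K}$ ($r{\left(K \right)} = \frac{K - \frac{28}{3}}{-4 + K} = \frac{- \frac{28}{3} + K}{-4 + K}$)
$C{\left(F \right)} = 25$ ($C{\left(F \right)} = \left(-5\right)^{2} = 25$)
$t{\left(S \right)} = -16$ ($t{\left(S \right)} = 9 - 25 = -16$)
$t^{3}{\left(r{\left(L \right)} \right)} = \left(-16\right)^{3} = -4096$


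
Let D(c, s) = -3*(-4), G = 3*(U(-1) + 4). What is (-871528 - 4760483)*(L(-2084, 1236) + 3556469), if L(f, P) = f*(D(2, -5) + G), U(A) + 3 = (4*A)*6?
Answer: -20699087851827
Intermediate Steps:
U(A) = -3 + 24*A (U(A) = -3 + (4*A)*6 = -3 + 24*A)
G = -69 (G = 3*((-3 + 24*(-1)) + 4) = 3*((-3 - 24) + 4) = 3*(-27 + 4) = 3*(-23) = -69)
D(c, s) = 12
L(f, P) = -57*f (L(f, P) = f*(12 - 69) = f*(-57) = -57*f)
(-871528 - 4760483)*(L(-2084, 1236) + 3556469) = (-871528 - 4760483)*(-57*(-2084) + 3556469) = -5632011*(118788 + 3556469) = -5632011*3675257 = -20699087851827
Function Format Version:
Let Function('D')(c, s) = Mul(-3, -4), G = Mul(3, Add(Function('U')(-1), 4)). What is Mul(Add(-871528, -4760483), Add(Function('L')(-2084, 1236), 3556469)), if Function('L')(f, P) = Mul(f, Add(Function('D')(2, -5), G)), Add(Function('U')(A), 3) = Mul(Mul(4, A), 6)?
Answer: -20699087851827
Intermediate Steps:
Function('U')(A) = Add(-3, Mul(24, A)) (Function('U')(A) = Add(-3, Mul(Mul(4, A), 6)) = Add(-3, Mul(24, A)))
G = -69 (G = Mul(3, Add(Add(-3, Mul(24, -1)), 4)) = Mul(3, Add(Add(-3, -24), 4)) = Mul(3, Add(-27, 4)) = Mul(3, -23) = -69)
Function('D')(c, s) = 12
Function('L')(f, P) = Mul(-57, f) (Function('L')(f, P) = Mul(f, Add(12, -69)) = Mul(f, -57) = Mul(-57, f))
Mul(Add(-871528, -4760483), Add(Function('L')(-2084, 1236), 3556469)) = Mul(Add(-871528, -4760483), Add(Mul(-57, -2084), 3556469)) = Mul(-5632011, Add(118788, 3556469)) = Mul(-5632011, 3675257) = -20699087851827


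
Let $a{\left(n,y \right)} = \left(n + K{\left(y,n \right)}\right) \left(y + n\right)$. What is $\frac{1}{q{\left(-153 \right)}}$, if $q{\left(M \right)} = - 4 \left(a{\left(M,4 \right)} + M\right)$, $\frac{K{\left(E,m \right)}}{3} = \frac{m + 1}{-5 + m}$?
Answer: $- \frac{79}{7019616} \approx -1.1254 \cdot 10^{-5}$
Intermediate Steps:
$K{\left(E,m \right)} = \frac{3 \left(1 + m\right)}{-5 + m}$ ($K{\left(E,m \right)} = 3 \frac{m + 1}{-5 + m} = 3 \frac{1 + m}{-5 + m} = \frac{3 \left(1 + m\right)}{-5 + m}$)
$a{\left(n,y \right)} = \left(n + y\right) \left(n + \frac{3 \left(1 + n\right)}{-5 + n}\right)$ ($a{\left(n,y \right)} = \left(n + \frac{3 \left(1 + n\right)}{-5 + n}\right) \left(y + n\right) = \left(n + \frac{3 \left(1 + n\right)}{-5 + n}\right) \left(n + y\right) = \left(n + y\right) \left(n + \frac{3 \left(1 + n\right)}{-5 + n}\right)$)
$q{\left(M \right)} = - 4 M - \frac{4 \left(12 + 12 M + 3 M \left(1 + M\right) + M \left(-5 + M\right) \left(4 + M\right)\right)}{-5 + M}$ ($q{\left(M \right)} = - 4 \left(\frac{3 M \left(1 + M\right) + 3 \cdot 4 \left(1 + M\right) + M \left(-5 + M\right) \left(M + 4\right)}{-5 + M} + M\right) = - 4 \left(\frac{3 M \left(1 + M\right) + \left(12 + 12 M\right) + M \left(-5 + M\right) \left(4 + M\right)}{-5 + M} + M\right) = - 4 \left(\frac{12 + 12 M + 3 M \left(1 + M\right) + M \left(-5 + M\right) \left(4 + M\right)}{-5 + M} + M\right) = - 4 \left(M + \frac{12 + 12 M + 3 M \left(1 + M\right) + M \left(-5 + M\right) \left(4 + M\right)}{-5 + M}\right) = - 4 M - \frac{4 \left(12 + 12 M + 3 M \left(1 + M\right) + M \left(-5 + M\right) \left(4 + M\right)\right)}{-5 + M}$)
$\frac{1}{q{\left(-153 \right)}} = \frac{1}{4 \frac{1}{-5 - 153} \left(-12 - \left(-153\right)^{3} - 3 \left(-153\right)^{2} + 10 \left(-153\right)\right)} = \frac{1}{4 \frac{1}{-158} \left(-12 - -3581577 - 70227 - 1530\right)} = \frac{1}{4 \left(- \frac{1}{158}\right) \left(-12 + 3581577 - 70227 - 1530\right)} = \frac{1}{4 \left(- \frac{1}{158}\right) 3509808} = \frac{1}{- \frac{7019616}{79}} = - \frac{79}{7019616}$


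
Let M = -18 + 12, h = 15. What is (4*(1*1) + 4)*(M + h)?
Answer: 72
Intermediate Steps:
M = -6
(4*(1*1) + 4)*(M + h) = (4*(1*1) + 4)*(-6 + 15) = (4*1 + 4)*9 = (4 + 4)*9 = 8*9 = 72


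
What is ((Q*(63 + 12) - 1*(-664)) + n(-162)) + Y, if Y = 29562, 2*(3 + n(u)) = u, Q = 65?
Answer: 35017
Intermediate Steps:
n(u) = -3 + u/2
((Q*(63 + 12) - 1*(-664)) + n(-162)) + Y = ((65*(63 + 12) - 1*(-664)) + (-3 + (1/2)*(-162))) + 29562 = ((65*75 + 664) + (-3 - 81)) + 29562 = ((4875 + 664) - 84) + 29562 = (5539 - 84) + 29562 = 5455 + 29562 = 35017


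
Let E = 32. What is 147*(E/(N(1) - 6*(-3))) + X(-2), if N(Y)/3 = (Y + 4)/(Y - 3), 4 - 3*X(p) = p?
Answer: 450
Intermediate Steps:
X(p) = 4/3 - p/3
N(Y) = 3*(4 + Y)/(-3 + Y) (N(Y) = 3*((Y + 4)/(Y - 3)) = 3*((4 + Y)/(-3 + Y)) = 3*(4 + Y)/(-3 + Y))
147*(E/(N(1) - 6*(-3))) + X(-2) = 147*(32/(3*(4 + 1)/(-3 + 1) - 6*(-3))) + (4/3 - ⅓*(-2)) = 147*(32/(3*5/(-2) + 18)) + (4/3 + ⅔) = 147*(32/(3*(-½)*5 + 18)) + 2 = 147*(32/(-15/2 + 18)) + 2 = 147*(32/(21/2)) + 2 = 147*(32*(2/21)) + 2 = 147*(64/21) + 2 = 448 + 2 = 450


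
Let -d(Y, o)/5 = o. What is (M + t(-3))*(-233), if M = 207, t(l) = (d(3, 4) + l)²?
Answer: -171488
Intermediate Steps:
d(Y, o) = -5*o
t(l) = (-20 + l)² (t(l) = (-5*4 + l)² = (-20 + l)²)
(M + t(-3))*(-233) = (207 + (-20 - 3)²)*(-233) = (207 + (-23)²)*(-233) = (207 + 529)*(-233) = 736*(-233) = -171488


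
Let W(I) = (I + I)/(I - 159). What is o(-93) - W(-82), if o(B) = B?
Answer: -22577/241 ≈ -93.681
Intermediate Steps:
W(I) = 2*I/(-159 + I) (W(I) = (2*I)/(-159 + I) = 2*I/(-159 + I))
o(-93) - W(-82) = -93 - 2*(-82)/(-159 - 82) = -93 - 2*(-82)/(-241) = -93 - 2*(-82)*(-1)/241 = -93 - 1*164/241 = -93 - 164/241 = -22577/241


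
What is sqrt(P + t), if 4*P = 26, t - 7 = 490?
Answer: sqrt(2014)/2 ≈ 22.439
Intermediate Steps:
t = 497 (t = 7 + 490 = 497)
P = 13/2 (P = (1/4)*26 = 13/2 ≈ 6.5000)
sqrt(P + t) = sqrt(13/2 + 497) = sqrt(1007/2) = sqrt(2014)/2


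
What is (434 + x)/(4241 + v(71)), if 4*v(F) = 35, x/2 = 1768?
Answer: 15880/16999 ≈ 0.93417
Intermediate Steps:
x = 3536 (x = 2*1768 = 3536)
v(F) = 35/4 (v(F) = (¼)*35 = 35/4)
(434 + x)/(4241 + v(71)) = (434 + 3536)/(4241 + 35/4) = 3970/(16999/4) = 3970*(4/16999) = 15880/16999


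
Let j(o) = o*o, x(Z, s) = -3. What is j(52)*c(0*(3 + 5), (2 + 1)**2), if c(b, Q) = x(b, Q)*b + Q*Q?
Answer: 219024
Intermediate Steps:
c(b, Q) = Q**2 - 3*b (c(b, Q) = -3*b + Q*Q = -3*b + Q**2 = Q**2 - 3*b)
j(o) = o**2
j(52)*c(0*(3 + 5), (2 + 1)**2) = 52**2*(((2 + 1)**2)**2 - 0*(3 + 5)) = 2704*((3**2)**2 - 0*8) = 2704*(9**2 - 3*0) = 2704*(81 + 0) = 2704*81 = 219024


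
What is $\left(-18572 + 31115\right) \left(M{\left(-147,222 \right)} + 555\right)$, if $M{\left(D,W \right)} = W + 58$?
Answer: $10473405$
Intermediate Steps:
$M{\left(D,W \right)} = 58 + W$
$\left(-18572 + 31115\right) \left(M{\left(-147,222 \right)} + 555\right) = \left(-18572 + 31115\right) \left(\left(58 + 222\right) + 555\right) = 12543 \left(280 + 555\right) = 12543 \cdot 835 = 10473405$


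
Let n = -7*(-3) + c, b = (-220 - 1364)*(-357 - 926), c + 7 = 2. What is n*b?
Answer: 32516352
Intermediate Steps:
c = -5 (c = -7 + 2 = -5)
b = 2032272 (b = -1584*(-1283) = 2032272)
n = 16 (n = -7*(-3) - 5 = 21 - 5 = 16)
n*b = 16*2032272 = 32516352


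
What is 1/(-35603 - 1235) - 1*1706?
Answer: -62845629/36838 ≈ -1706.0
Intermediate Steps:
1/(-35603 - 1235) - 1*1706 = 1/(-36838) - 1706 = -1/36838 - 1706 = -62845629/36838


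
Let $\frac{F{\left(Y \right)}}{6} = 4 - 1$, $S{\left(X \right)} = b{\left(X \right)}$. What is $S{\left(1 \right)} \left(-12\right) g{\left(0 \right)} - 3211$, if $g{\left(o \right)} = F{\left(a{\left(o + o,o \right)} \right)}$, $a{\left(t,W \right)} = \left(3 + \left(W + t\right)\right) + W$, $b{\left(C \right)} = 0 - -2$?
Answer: $-3643$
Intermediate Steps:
$b{\left(C \right)} = 2$ ($b{\left(C \right)} = 0 + 2 = 2$)
$S{\left(X \right)} = 2$
$a{\left(t,W \right)} = 3 + t + 2 W$ ($a{\left(t,W \right)} = \left(3 + W + t\right) + W = 3 + t + 2 W$)
$F{\left(Y \right)} = 18$ ($F{\left(Y \right)} = 6 \left(4 - 1\right) = 6 \cdot 3 = 18$)
$g{\left(o \right)} = 18$
$S{\left(1 \right)} \left(-12\right) g{\left(0 \right)} - 3211 = 2 \left(-12\right) 18 - 3211 = \left(-24\right) 18 - 3211 = -432 - 3211 = -3643$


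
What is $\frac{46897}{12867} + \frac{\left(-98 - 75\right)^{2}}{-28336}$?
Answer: $\frac{943776949}{364599312} \approx 2.5885$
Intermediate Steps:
$\frac{46897}{12867} + \frac{\left(-98 - 75\right)^{2}}{-28336} = 46897 \cdot \frac{1}{12867} + \left(-173\right)^{2} \left(- \frac{1}{28336}\right) = \frac{46897}{12867} + 29929 \left(- \frac{1}{28336}\right) = \frac{46897}{12867} - \frac{29929}{28336} = \frac{943776949}{364599312}$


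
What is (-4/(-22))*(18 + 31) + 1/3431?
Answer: 336249/37741 ≈ 8.9094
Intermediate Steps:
(-4/(-22))*(18 + 31) + 1/3431 = -4*(-1/22)*49 + 1/3431 = (2/11)*49 + 1/3431 = 98/11 + 1/3431 = 336249/37741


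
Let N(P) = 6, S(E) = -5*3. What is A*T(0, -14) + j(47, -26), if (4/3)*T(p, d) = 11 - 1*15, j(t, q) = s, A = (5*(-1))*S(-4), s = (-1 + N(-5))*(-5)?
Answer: -250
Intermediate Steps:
S(E) = -15
s = -25 (s = (-1 + 6)*(-5) = 5*(-5) = -25)
A = 75 (A = (5*(-1))*(-15) = -5*(-15) = 75)
j(t, q) = -25
T(p, d) = -3 (T(p, d) = 3*(11 - 1*15)/4 = 3*(11 - 15)/4 = (¾)*(-4) = -3)
A*T(0, -14) + j(47, -26) = 75*(-3) - 25 = -225 - 25 = -250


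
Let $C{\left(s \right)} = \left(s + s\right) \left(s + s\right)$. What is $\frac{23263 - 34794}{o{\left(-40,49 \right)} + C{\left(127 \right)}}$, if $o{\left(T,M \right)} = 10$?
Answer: $- \frac{11531}{64526} \approx -0.1787$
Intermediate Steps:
$C{\left(s \right)} = 4 s^{2}$ ($C{\left(s \right)} = 2 s 2 s = 4 s^{2}$)
$\frac{23263 - 34794}{o{\left(-40,49 \right)} + C{\left(127 \right)}} = \frac{23263 - 34794}{10 + 4 \cdot 127^{2}} = - \frac{11531}{10 + 4 \cdot 16129} = - \frac{11531}{10 + 64516} = - \frac{11531}{64526}$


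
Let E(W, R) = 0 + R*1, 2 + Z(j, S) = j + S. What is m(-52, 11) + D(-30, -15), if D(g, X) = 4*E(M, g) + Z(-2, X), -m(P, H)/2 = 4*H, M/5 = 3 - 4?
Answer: -227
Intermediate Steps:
Z(j, S) = -2 + S + j (Z(j, S) = -2 + (j + S) = -2 + (S + j) = -2 + S + j)
M = -5 (M = 5*(3 - 4) = 5*(-1) = -5)
E(W, R) = R (E(W, R) = 0 + R = R)
m(P, H) = -8*H
D(g, X) = -4 + X + 4*g (D(g, X) = 4*g + (-2 + X - 2) = 4*g + (-4 + X) = -4 + X + 4*g)
m(-52, 11) + D(-30, -15) = -8*11 + (-4 - 15 + 4*(-30)) = -88 + (-4 - 15 - 120) = -88 - 139 = -227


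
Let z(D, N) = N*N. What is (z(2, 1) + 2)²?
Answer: 9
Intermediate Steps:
z(D, N) = N²
(z(2, 1) + 2)² = (1² + 2)² = (1 + 2)² = 3² = 9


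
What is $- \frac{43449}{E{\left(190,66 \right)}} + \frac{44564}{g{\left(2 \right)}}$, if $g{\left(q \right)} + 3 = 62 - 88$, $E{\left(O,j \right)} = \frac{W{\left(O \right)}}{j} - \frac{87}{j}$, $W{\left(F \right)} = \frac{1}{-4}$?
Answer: $\frac{317092708}{10121} \approx 31330.0$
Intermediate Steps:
$W{\left(F \right)} = - \frac{1}{4}$
$E{\left(O,j \right)} = - \frac{349}{4 j}$ ($E{\left(O,j \right)} = - \frac{1}{4 j} - \frac{87}{j} = - \frac{349}{4 j}$)
$g{\left(q \right)} = -29$ ($g{\left(q \right)} = -3 + \left(62 - 88\right) = -3 - 26 = -29$)
$- \frac{43449}{E{\left(190,66 \right)}} + \frac{44564}{g{\left(2 \right)}} = - \frac{43449}{\left(- \frac{349}{4}\right) \frac{1}{66}} + \frac{44564}{-29} = - \frac{43449}{\left(- \frac{349}{4}\right) \frac{1}{66}} + 44564 \left(- \frac{1}{29}\right) = - \frac{43449}{- \frac{349}{264}} - \frac{44564}{29} = \left(-43449\right) \left(- \frac{264}{349}\right) - \frac{44564}{29} = \frac{11470536}{349} - \frac{44564}{29} = \frac{317092708}{10121}$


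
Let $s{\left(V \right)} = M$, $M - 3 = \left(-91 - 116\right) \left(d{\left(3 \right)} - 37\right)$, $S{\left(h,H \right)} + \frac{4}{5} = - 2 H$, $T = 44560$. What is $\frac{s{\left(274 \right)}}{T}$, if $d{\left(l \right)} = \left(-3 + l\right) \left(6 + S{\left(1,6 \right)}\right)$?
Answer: $\frac{3831}{22280} \approx 0.17195$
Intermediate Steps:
$S{\left(h,H \right)} = - \frac{4}{5} - 2 H$
$d{\left(l \right)} = \frac{102}{5} - \frac{34 l}{5}$ ($d{\left(l \right)} = \left(-3 + l\right) \left(6 - \frac{64}{5}\right) = \left(-3 + l\right) \left(- \frac{34}{5}\right) = \frac{102}{5} - \frac{34 l}{5}$)
$M = 7662$ ($M = 3 + \left(-91 - 116\right) \left(\left(\frac{102}{5} - \frac{102}{5}\right) - 37\right) = 3 - 207 \left(\left(\frac{102}{5} - \frac{102}{5}\right) - 37\right) = 3 - 207 \left(0 - 37\right) = 3 - -7659 = 3 + 7659 = 7662$)
$s{\left(V \right)} = 7662$
$\frac{s{\left(274 \right)}}{T} = \frac{7662}{44560} = 7662 \cdot \frac{1}{44560} = \frac{3831}{22280}$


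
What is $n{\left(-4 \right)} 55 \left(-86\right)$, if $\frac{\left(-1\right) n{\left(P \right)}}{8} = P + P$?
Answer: $-302720$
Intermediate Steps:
$n{\left(P \right)} = - 16 P$ ($n{\left(P \right)} = - 8 \left(P + P\right) = - 8 \cdot 2 P = - 16 P$)
$n{\left(-4 \right)} 55 \left(-86\right) = \left(-16\right) \left(-4\right) 55 \left(-86\right) = 64 \cdot 55 \left(-86\right) = 3520 \left(-86\right) = -302720$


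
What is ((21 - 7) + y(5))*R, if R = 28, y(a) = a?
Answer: 532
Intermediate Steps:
((21 - 7) + y(5))*R = ((21 - 7) + 5)*28 = (14 + 5)*28 = 19*28 = 532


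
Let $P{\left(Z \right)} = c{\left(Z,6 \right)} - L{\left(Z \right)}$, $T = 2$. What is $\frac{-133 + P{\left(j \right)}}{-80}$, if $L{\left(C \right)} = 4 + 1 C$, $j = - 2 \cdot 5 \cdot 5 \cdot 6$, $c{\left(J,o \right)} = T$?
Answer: $- \frac{33}{16} \approx -2.0625$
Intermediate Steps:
$c{\left(J,o \right)} = 2$
$j = -300$ ($j = - 2 \cdot 25 \cdot 6 = \left(-2\right) 150 = -300$)
$L{\left(C \right)} = 4 + C$
$P{\left(Z \right)} = -2 - Z$ ($P{\left(Z \right)} = 2 - \left(4 + Z\right) = -2 - Z$)
$\frac{-133 + P{\left(j \right)}}{-80} = \frac{-133 - -298}{-80} = - \frac{-133 + \left(-2 + 300\right)}{80} = - \frac{-133 + 298}{80} = \left(- \frac{1}{80}\right) 165 = - \frac{33}{16}$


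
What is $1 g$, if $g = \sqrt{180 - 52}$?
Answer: $8 \sqrt{2} \approx 11.314$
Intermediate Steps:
$g = 8 \sqrt{2}$ ($g = \sqrt{128} = 8 \sqrt{2} \approx 11.314$)
$1 g = 1 \cdot 8 \sqrt{2} = 8 \sqrt{2}$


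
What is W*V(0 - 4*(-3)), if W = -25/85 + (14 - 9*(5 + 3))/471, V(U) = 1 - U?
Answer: 36751/8007 ≈ 4.5899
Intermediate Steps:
W = -3341/8007 (W = -25*1/85 + (14 - 9*8)*(1/471) = -5/17 + (14 - 72)*(1/471) = -5/17 - 58*1/471 = -5/17 - 58/471 = -3341/8007 ≈ -0.41726)
W*V(0 - 4*(-3)) = -3341*(1 - (0 - 4*(-3)))/8007 = -3341*(1 - (0 + 12))/8007 = -3341*(1 - 1*12)/8007 = -3341*(1 - 12)/8007 = -3341/8007*(-11) = 36751/8007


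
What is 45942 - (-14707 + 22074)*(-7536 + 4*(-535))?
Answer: 71329034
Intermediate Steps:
45942 - (-14707 + 22074)*(-7536 + 4*(-535)) = 45942 - 7367*(-7536 - 2140) = 45942 - 7367*(-9676) = 45942 - 1*(-71283092) = 45942 + 71283092 = 71329034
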